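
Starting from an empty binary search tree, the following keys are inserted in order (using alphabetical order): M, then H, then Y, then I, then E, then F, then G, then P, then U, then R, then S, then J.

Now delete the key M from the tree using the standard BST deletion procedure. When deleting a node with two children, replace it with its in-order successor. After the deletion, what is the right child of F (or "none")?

G

Insert M: tree is empty, so M becomes the root.
Insert H: H < M → go left. Place as left child of M.
Insert Y: Y > M → go right. Place as right child of M.
Insert I: I < M → go left; I > H → go right. Place as right child of H.
Insert E: E < M → go left; E < H → go left. Place as left child of H.
Insert F: F < M → go left; F < H → go left; F > E → go right. Place as right child of E.
Insert G: G < M → go left; G < H → go left; G > E → go right; G > F → go right. Place as right child of F.
Insert P: P > M → go right; P < Y → go left. Place as left child of Y.
Insert U: U > M → go right; U < Y → go left; U > P → go right. Place as right child of P.
Insert R: R > M → go right; R < Y → go left; R > P → go right; R < U → go left. Place as left child of U.
Insert S: S > M → go right; S < Y → go left; S > P → go right; S < U → go left; S > R → go right. Place as right child of R.
Insert J: J < M → go left; J > H → go right; J > I → go right. Place as right child of I.

Delete M (two children — replace with in-order successor).
After deletion, F's right child: G.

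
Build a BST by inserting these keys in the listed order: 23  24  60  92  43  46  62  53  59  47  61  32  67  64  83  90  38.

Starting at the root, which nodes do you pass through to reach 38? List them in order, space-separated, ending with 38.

23 24 60 43 32 38

Insert 23: tree is empty, so 23 becomes the root.
Insert 24: 24 > 23 → go right. Place as right child of 23.
Insert 60: 60 > 23 → go right; 60 > 24 → go right. Place as right child of 24.
Insert 92: 92 > 23 → go right; 92 > 24 → go right; 92 > 60 → go right. Place as right child of 60.
Insert 43: 43 > 23 → go right; 43 > 24 → go right; 43 < 60 → go left. Place as left child of 60.
Insert 46: 46 > 23 → go right; 46 > 24 → go right; 46 < 60 → go left; 46 > 43 → go right. Place as right child of 43.
Insert 62: 62 > 23 → go right; 62 > 24 → go right; 62 > 60 → go right; 62 < 92 → go left. Place as left child of 92.
Insert 53: 53 > 23 → go right; 53 > 24 → go right; 53 < 60 → go left; 53 > 43 → go right; 53 > 46 → go right. Place as right child of 46.
Insert 59: 59 > 23 → go right; 59 > 24 → go right; 59 < 60 → go left; 59 > 43 → go right; 59 > 46 → go right; 59 > 53 → go right. Place as right child of 53.
Insert 47: 47 > 23 → go right; 47 > 24 → go right; 47 < 60 → go left; 47 > 43 → go right; 47 > 46 → go right; 47 < 53 → go left. Place as left child of 53.
Insert 61: 61 > 23 → go right; 61 > 24 → go right; 61 > 60 → go right; 61 < 92 → go left; 61 < 62 → go left. Place as left child of 62.
Insert 32: 32 > 23 → go right; 32 > 24 → go right; 32 < 60 → go left; 32 < 43 → go left. Place as left child of 43.
Insert 67: 67 > 23 → go right; 67 > 24 → go right; 67 > 60 → go right; 67 < 92 → go left; 67 > 62 → go right. Place as right child of 62.
Insert 64: 64 > 23 → go right; 64 > 24 → go right; 64 > 60 → go right; 64 < 92 → go left; 64 > 62 → go right; 64 < 67 → go left. Place as left child of 67.
Insert 83: 83 > 23 → go right; 83 > 24 → go right; 83 > 60 → go right; 83 < 92 → go left; 83 > 62 → go right; 83 > 67 → go right. Place as right child of 67.
Insert 90: 90 > 23 → go right; 90 > 24 → go right; 90 > 60 → go right; 90 < 92 → go left; 90 > 62 → go right; 90 > 67 → go right; 90 > 83 → go right. Place as right child of 83.
Insert 38: 38 > 23 → go right; 38 > 24 → go right; 38 < 60 → go left; 38 < 43 → go left; 38 > 32 → go right. Place as right child of 32.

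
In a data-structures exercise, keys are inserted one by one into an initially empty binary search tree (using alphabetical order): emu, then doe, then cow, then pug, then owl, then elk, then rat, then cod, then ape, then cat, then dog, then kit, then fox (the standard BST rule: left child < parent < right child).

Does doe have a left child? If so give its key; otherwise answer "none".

Insert emu: tree is empty, so emu becomes the root.
Insert doe: doe < emu → go left. Place as left child of emu.
Insert cow: cow < emu → go left; cow < doe → go left. Place as left child of doe.
Insert pug: pug > emu → go right. Place as right child of emu.
Insert owl: owl > emu → go right; owl < pug → go left. Place as left child of pug.
Insert elk: elk < emu → go left; elk > doe → go right. Place as right child of doe.
Insert rat: rat > emu → go right; rat > pug → go right. Place as right child of pug.
Insert cod: cod < emu → go left; cod < doe → go left; cod < cow → go left. Place as left child of cow.
Insert ape: ape < emu → go left; ape < doe → go left; ape < cow → go left; ape < cod → go left. Place as left child of cod.
Insert cat: cat < emu → go left; cat < doe → go left; cat < cow → go left; cat < cod → go left; cat > ape → go right. Place as right child of ape.
Insert dog: dog < emu → go left; dog > doe → go right; dog < elk → go left. Place as left child of elk.
Insert kit: kit > emu → go right; kit < pug → go left; kit < owl → go left. Place as left child of owl.
Insert fox: fox > emu → go right; fox < pug → go left; fox < owl → go left; fox < kit → go left. Place as left child of kit.

cow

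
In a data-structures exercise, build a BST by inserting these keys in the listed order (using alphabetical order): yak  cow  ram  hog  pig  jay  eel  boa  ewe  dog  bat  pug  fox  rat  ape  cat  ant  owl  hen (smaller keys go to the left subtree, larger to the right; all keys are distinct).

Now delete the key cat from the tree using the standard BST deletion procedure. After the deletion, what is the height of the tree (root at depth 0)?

7

Insert yak: tree is empty, so yak becomes the root.
Insert cow: cow < yak → go left. Place as left child of yak.
Insert ram: ram < yak → go left; ram > cow → go right. Place as right child of cow.
Insert hog: hog < yak → go left; hog > cow → go right; hog < ram → go left. Place as left child of ram.
Insert pig: pig < yak → go left; pig > cow → go right; pig < ram → go left; pig > hog → go right. Place as right child of hog.
Insert jay: jay < yak → go left; jay > cow → go right; jay < ram → go left; jay > hog → go right; jay < pig → go left. Place as left child of pig.
Insert eel: eel < yak → go left; eel > cow → go right; eel < ram → go left; eel < hog → go left. Place as left child of hog.
Insert boa: boa < yak → go left; boa < cow → go left. Place as left child of cow.
Insert ewe: ewe < yak → go left; ewe > cow → go right; ewe < ram → go left; ewe < hog → go left; ewe > eel → go right. Place as right child of eel.
Insert dog: dog < yak → go left; dog > cow → go right; dog < ram → go left; dog < hog → go left; dog < eel → go left. Place as left child of eel.
Insert bat: bat < yak → go left; bat < cow → go left; bat < boa → go left. Place as left child of boa.
Insert pug: pug < yak → go left; pug > cow → go right; pug < ram → go left; pug > hog → go right; pug > pig → go right. Place as right child of pig.
Insert fox: fox < yak → go left; fox > cow → go right; fox < ram → go left; fox < hog → go left; fox > eel → go right; fox > ewe → go right. Place as right child of ewe.
Insert rat: rat < yak → go left; rat > cow → go right; rat > ram → go right. Place as right child of ram.
Insert ape: ape < yak → go left; ape < cow → go left; ape < boa → go left; ape < bat → go left. Place as left child of bat.
Insert cat: cat < yak → go left; cat < cow → go left; cat > boa → go right. Place as right child of boa.
Insert ant: ant < yak → go left; ant < cow → go left; ant < boa → go left; ant < bat → go left; ant < ape → go left. Place as left child of ape.
Insert owl: owl < yak → go left; owl > cow → go right; owl < ram → go left; owl > hog → go right; owl < pig → go left; owl > jay → go right. Place as right child of jay.
Insert hen: hen < yak → go left; hen > cow → go right; hen < ram → go left; hen < hog → go left; hen > eel → go right; hen > ewe → go right; hen > fox → go right. Place as right child of fox.

Delete cat (at most one child — splice it out).
After deletion, deepest node is hen at depth 7.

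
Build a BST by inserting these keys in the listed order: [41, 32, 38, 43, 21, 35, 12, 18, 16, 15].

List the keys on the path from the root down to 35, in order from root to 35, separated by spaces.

41: root
32: left child of 41 (depth 1)
38: right child of 32 (depth 2)
43: right child of 41 (depth 1)
21: left child of 32 (depth 2)
35: left child of 38 (depth 3)
12: left child of 21 (depth 3)
18: right child of 12 (depth 4)
16: left child of 18 (depth 5)
15: left child of 16 (depth 6)

41 32 38 35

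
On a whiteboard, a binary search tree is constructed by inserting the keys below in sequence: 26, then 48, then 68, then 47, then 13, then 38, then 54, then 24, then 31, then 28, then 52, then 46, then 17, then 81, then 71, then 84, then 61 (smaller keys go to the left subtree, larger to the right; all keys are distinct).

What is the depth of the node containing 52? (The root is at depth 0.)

4

Insert 26: tree is empty, so 26 becomes the root.
Insert 48: 48 > 26 → go right. Place as right child of 26.
Insert 68: 68 > 26 → go right; 68 > 48 → go right. Place as right child of 48.
Insert 47: 47 > 26 → go right; 47 < 48 → go left. Place as left child of 48.
Insert 13: 13 < 26 → go left. Place as left child of 26.
Insert 38: 38 > 26 → go right; 38 < 48 → go left; 38 < 47 → go left. Place as left child of 47.
Insert 54: 54 > 26 → go right; 54 > 48 → go right; 54 < 68 → go left. Place as left child of 68.
Insert 24: 24 < 26 → go left; 24 > 13 → go right. Place as right child of 13.
Insert 31: 31 > 26 → go right; 31 < 48 → go left; 31 < 47 → go left; 31 < 38 → go left. Place as left child of 38.
Insert 28: 28 > 26 → go right; 28 < 48 → go left; 28 < 47 → go left; 28 < 38 → go left; 28 < 31 → go left. Place as left child of 31.
Insert 52: 52 > 26 → go right; 52 > 48 → go right; 52 < 68 → go left; 52 < 54 → go left. Place as left child of 54.
Insert 46: 46 > 26 → go right; 46 < 48 → go left; 46 < 47 → go left; 46 > 38 → go right. Place as right child of 38.
Insert 17: 17 < 26 → go left; 17 > 13 → go right; 17 < 24 → go left. Place as left child of 24.
Insert 81: 81 > 26 → go right; 81 > 48 → go right; 81 > 68 → go right. Place as right child of 68.
Insert 71: 71 > 26 → go right; 71 > 48 → go right; 71 > 68 → go right; 71 < 81 → go left. Place as left child of 81.
Insert 84: 84 > 26 → go right; 84 > 48 → go right; 84 > 68 → go right; 84 > 81 → go right. Place as right child of 81.
Insert 61: 61 > 26 → go right; 61 > 48 → go right; 61 < 68 → go left; 61 > 54 → go right. Place as right child of 54.

Path to 52: 26 → 48 → 68 → 54 → 52, which is 4 edges.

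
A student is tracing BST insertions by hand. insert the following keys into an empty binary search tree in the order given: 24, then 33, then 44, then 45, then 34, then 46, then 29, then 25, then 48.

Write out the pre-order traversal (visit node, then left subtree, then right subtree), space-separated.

Insert 24: tree is empty, so 24 becomes the root.
Insert 33: 33 > 24 → go right. Place as right child of 24.
Insert 44: 44 > 24 → go right; 44 > 33 → go right. Place as right child of 33.
Insert 45: 45 > 24 → go right; 45 > 33 → go right; 45 > 44 → go right. Place as right child of 44.
Insert 34: 34 > 24 → go right; 34 > 33 → go right; 34 < 44 → go left. Place as left child of 44.
Insert 46: 46 > 24 → go right; 46 > 33 → go right; 46 > 44 → go right; 46 > 45 → go right. Place as right child of 45.
Insert 29: 29 > 24 → go right; 29 < 33 → go left. Place as left child of 33.
Insert 25: 25 > 24 → go right; 25 < 33 → go left; 25 < 29 → go left. Place as left child of 29.
Insert 48: 48 > 24 → go right; 48 > 33 → go right; 48 > 44 → go right; 48 > 45 → go right; 48 > 46 → go right. Place as right child of 46.

24 33 29 25 44 34 45 46 48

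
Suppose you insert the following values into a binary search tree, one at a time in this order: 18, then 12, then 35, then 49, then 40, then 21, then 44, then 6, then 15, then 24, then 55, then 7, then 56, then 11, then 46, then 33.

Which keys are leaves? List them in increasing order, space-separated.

Insert 18: tree is empty, so 18 becomes the root.
Insert 12: 12 < 18 → go left. Place as left child of 18.
Insert 35: 35 > 18 → go right. Place as right child of 18.
Insert 49: 49 > 18 → go right; 49 > 35 → go right. Place as right child of 35.
Insert 40: 40 > 18 → go right; 40 > 35 → go right; 40 < 49 → go left. Place as left child of 49.
Insert 21: 21 > 18 → go right; 21 < 35 → go left. Place as left child of 35.
Insert 44: 44 > 18 → go right; 44 > 35 → go right; 44 < 49 → go left; 44 > 40 → go right. Place as right child of 40.
Insert 6: 6 < 18 → go left; 6 < 12 → go left. Place as left child of 12.
Insert 15: 15 < 18 → go left; 15 > 12 → go right. Place as right child of 12.
Insert 24: 24 > 18 → go right; 24 < 35 → go left; 24 > 21 → go right. Place as right child of 21.
Insert 55: 55 > 18 → go right; 55 > 35 → go right; 55 > 49 → go right. Place as right child of 49.
Insert 7: 7 < 18 → go left; 7 < 12 → go left; 7 > 6 → go right. Place as right child of 6.
Insert 56: 56 > 18 → go right; 56 > 35 → go right; 56 > 49 → go right; 56 > 55 → go right. Place as right child of 55.
Insert 11: 11 < 18 → go left; 11 < 12 → go left; 11 > 6 → go right; 11 > 7 → go right. Place as right child of 7.
Insert 46: 46 > 18 → go right; 46 > 35 → go right; 46 < 49 → go left; 46 > 40 → go right; 46 > 44 → go right. Place as right child of 44.
Insert 33: 33 > 18 → go right; 33 < 35 → go left; 33 > 21 → go right; 33 > 24 → go right. Place as right child of 24.

11 15 33 46 56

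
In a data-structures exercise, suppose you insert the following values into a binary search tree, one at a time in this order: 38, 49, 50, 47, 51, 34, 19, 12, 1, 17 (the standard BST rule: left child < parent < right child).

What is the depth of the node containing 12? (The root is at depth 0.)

3

Insert 38: tree is empty, so 38 becomes the root.
Insert 49: 49 > 38 → go right. Place as right child of 38.
Insert 50: 50 > 38 → go right; 50 > 49 → go right. Place as right child of 49.
Insert 47: 47 > 38 → go right; 47 < 49 → go left. Place as left child of 49.
Insert 51: 51 > 38 → go right; 51 > 49 → go right; 51 > 50 → go right. Place as right child of 50.
Insert 34: 34 < 38 → go left. Place as left child of 38.
Insert 19: 19 < 38 → go left; 19 < 34 → go left. Place as left child of 34.
Insert 12: 12 < 38 → go left; 12 < 34 → go left; 12 < 19 → go left. Place as left child of 19.
Insert 1: 1 < 38 → go left; 1 < 34 → go left; 1 < 19 → go left; 1 < 12 → go left. Place as left child of 12.
Insert 17: 17 < 38 → go left; 17 < 34 → go left; 17 < 19 → go left; 17 > 12 → go right. Place as right child of 12.

Path to 12: 38 → 34 → 19 → 12, which is 3 edges.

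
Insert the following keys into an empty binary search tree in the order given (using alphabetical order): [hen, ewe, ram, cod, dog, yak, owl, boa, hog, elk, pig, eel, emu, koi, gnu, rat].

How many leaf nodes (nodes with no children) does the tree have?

hen: root
ewe: left child of hen (depth 1)
ram: right child of hen (depth 1)
cod: left child of ewe (depth 2)
dog: right child of cod (depth 3)
yak: right child of ram (depth 2)
owl: left child of ram (depth 2)
boa: left child of cod (depth 3)
hog: left child of owl (depth 3)
elk: right child of dog (depth 4)
pig: right child of owl (depth 3)
eel: left child of elk (depth 5)
emu: right child of elk (depth 5)
koi: right child of hog (depth 4)
gnu: right child of ewe (depth 2)
rat: left child of yak (depth 3)

Leaves: boa, eel, emu, gnu, koi, pig, rat — 7 in total.

7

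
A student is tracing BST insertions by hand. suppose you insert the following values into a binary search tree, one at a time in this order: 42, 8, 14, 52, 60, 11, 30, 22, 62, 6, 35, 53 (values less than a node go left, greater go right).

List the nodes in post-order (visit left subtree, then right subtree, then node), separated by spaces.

6 11 22 35 30 14 8 53 62 60 52 42

Insert 42: tree is empty, so 42 becomes the root.
Insert 8: 8 < 42 → go left. Place as left child of 42.
Insert 14: 14 < 42 → go left; 14 > 8 → go right. Place as right child of 8.
Insert 52: 52 > 42 → go right. Place as right child of 42.
Insert 60: 60 > 42 → go right; 60 > 52 → go right. Place as right child of 52.
Insert 11: 11 < 42 → go left; 11 > 8 → go right; 11 < 14 → go left. Place as left child of 14.
Insert 30: 30 < 42 → go left; 30 > 8 → go right; 30 > 14 → go right. Place as right child of 14.
Insert 22: 22 < 42 → go left; 22 > 8 → go right; 22 > 14 → go right; 22 < 30 → go left. Place as left child of 30.
Insert 62: 62 > 42 → go right; 62 > 52 → go right; 62 > 60 → go right. Place as right child of 60.
Insert 6: 6 < 42 → go left; 6 < 8 → go left. Place as left child of 8.
Insert 35: 35 < 42 → go left; 35 > 8 → go right; 35 > 14 → go right; 35 > 30 → go right. Place as right child of 30.
Insert 53: 53 > 42 → go right; 53 > 52 → go right; 53 < 60 → go left. Place as left child of 60.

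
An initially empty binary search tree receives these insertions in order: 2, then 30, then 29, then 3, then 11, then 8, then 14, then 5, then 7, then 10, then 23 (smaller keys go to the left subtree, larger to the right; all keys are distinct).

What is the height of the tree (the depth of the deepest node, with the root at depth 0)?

Insert 2: tree is empty, so 2 becomes the root.
Insert 30: 30 > 2 → go right. Place as right child of 2.
Insert 29: 29 > 2 → go right; 29 < 30 → go left. Place as left child of 30.
Insert 3: 3 > 2 → go right; 3 < 30 → go left; 3 < 29 → go left. Place as left child of 29.
Insert 11: 11 > 2 → go right; 11 < 30 → go left; 11 < 29 → go left; 11 > 3 → go right. Place as right child of 3.
Insert 8: 8 > 2 → go right; 8 < 30 → go left; 8 < 29 → go left; 8 > 3 → go right; 8 < 11 → go left. Place as left child of 11.
Insert 14: 14 > 2 → go right; 14 < 30 → go left; 14 < 29 → go left; 14 > 3 → go right; 14 > 11 → go right. Place as right child of 11.
Insert 5: 5 > 2 → go right; 5 < 30 → go left; 5 < 29 → go left; 5 > 3 → go right; 5 < 11 → go left; 5 < 8 → go left. Place as left child of 8.
Insert 7: 7 > 2 → go right; 7 < 30 → go left; 7 < 29 → go left; 7 > 3 → go right; 7 < 11 → go left; 7 < 8 → go left; 7 > 5 → go right. Place as right child of 5.
Insert 10: 10 > 2 → go right; 10 < 30 → go left; 10 < 29 → go left; 10 > 3 → go right; 10 < 11 → go left; 10 > 8 → go right. Place as right child of 8.
Insert 23: 23 > 2 → go right; 23 < 30 → go left; 23 < 29 → go left; 23 > 3 → go right; 23 > 11 → go right; 23 > 14 → go right. Place as right child of 14.

The deepest node is 7 at depth 7.

7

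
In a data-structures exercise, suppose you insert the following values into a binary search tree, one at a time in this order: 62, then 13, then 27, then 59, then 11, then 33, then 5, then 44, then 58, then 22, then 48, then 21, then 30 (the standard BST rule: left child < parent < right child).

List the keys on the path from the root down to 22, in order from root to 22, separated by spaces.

62: root
13: left child of 62 (depth 1)
27: right child of 13 (depth 2)
59: right child of 27 (depth 3)
11: left child of 13 (depth 2)
33: left child of 59 (depth 4)
5: left child of 11 (depth 3)
44: right child of 33 (depth 5)
58: right child of 44 (depth 6)
22: left child of 27 (depth 3)
48: left child of 58 (depth 7)
21: left child of 22 (depth 4)
30: left child of 33 (depth 5)

62 13 27 22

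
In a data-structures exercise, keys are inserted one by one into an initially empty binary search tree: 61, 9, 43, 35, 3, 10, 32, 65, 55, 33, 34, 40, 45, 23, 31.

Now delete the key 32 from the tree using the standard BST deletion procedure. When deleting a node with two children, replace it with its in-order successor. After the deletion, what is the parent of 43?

9

Insert 61: tree is empty, so 61 becomes the root.
Insert 9: 9 < 61 → go left. Place as left child of 61.
Insert 43: 43 < 61 → go left; 43 > 9 → go right. Place as right child of 9.
Insert 35: 35 < 61 → go left; 35 > 9 → go right; 35 < 43 → go left. Place as left child of 43.
Insert 3: 3 < 61 → go left; 3 < 9 → go left. Place as left child of 9.
Insert 10: 10 < 61 → go left; 10 > 9 → go right; 10 < 43 → go left; 10 < 35 → go left. Place as left child of 35.
Insert 32: 32 < 61 → go left; 32 > 9 → go right; 32 < 43 → go left; 32 < 35 → go left; 32 > 10 → go right. Place as right child of 10.
Insert 65: 65 > 61 → go right. Place as right child of 61.
Insert 55: 55 < 61 → go left; 55 > 9 → go right; 55 > 43 → go right. Place as right child of 43.
Insert 33: 33 < 61 → go left; 33 > 9 → go right; 33 < 43 → go left; 33 < 35 → go left; 33 > 10 → go right; 33 > 32 → go right. Place as right child of 32.
Insert 34: 34 < 61 → go left; 34 > 9 → go right; 34 < 43 → go left; 34 < 35 → go left; 34 > 10 → go right; 34 > 32 → go right; 34 > 33 → go right. Place as right child of 33.
Insert 40: 40 < 61 → go left; 40 > 9 → go right; 40 < 43 → go left; 40 > 35 → go right. Place as right child of 35.
Insert 45: 45 < 61 → go left; 45 > 9 → go right; 45 > 43 → go right; 45 < 55 → go left. Place as left child of 55.
Insert 23: 23 < 61 → go left; 23 > 9 → go right; 23 < 43 → go left; 23 < 35 → go left; 23 > 10 → go right; 23 < 32 → go left. Place as left child of 32.
Insert 31: 31 < 61 → go left; 31 > 9 → go right; 31 < 43 → go left; 31 < 35 → go left; 31 > 10 → go right; 31 < 32 → go left; 31 > 23 → go right. Place as right child of 23.

Delete 32 (two children — replace with in-order successor).
After deletion, 43's parent is 9.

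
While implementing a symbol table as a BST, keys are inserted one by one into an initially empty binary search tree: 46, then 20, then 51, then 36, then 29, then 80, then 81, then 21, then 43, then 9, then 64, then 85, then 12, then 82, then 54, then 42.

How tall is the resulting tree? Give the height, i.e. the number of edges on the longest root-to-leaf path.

46: root
20: left child of 46 (depth 1)
51: right child of 46 (depth 1)
36: right child of 20 (depth 2)
29: left child of 36 (depth 3)
80: right child of 51 (depth 2)
81: right child of 80 (depth 3)
21: left child of 29 (depth 4)
43: right child of 36 (depth 3)
9: left child of 20 (depth 2)
64: left child of 80 (depth 3)
85: right child of 81 (depth 4)
12: right child of 9 (depth 3)
82: left child of 85 (depth 5)
54: left child of 64 (depth 4)
42: left child of 43 (depth 4)

The deepest node is 82 at depth 5.

5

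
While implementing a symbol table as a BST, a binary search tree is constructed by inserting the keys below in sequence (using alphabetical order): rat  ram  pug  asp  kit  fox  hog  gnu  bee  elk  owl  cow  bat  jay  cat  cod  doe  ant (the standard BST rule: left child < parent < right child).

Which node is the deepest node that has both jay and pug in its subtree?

rat: root
ram: left child of rat (depth 1)
pug: left child of ram (depth 2)
asp: left child of pug (depth 3)
kit: right child of asp (depth 4)
fox: left child of kit (depth 5)
hog: right child of fox (depth 6)
gnu: left child of hog (depth 7)
bee: left child of fox (depth 6)
elk: right child of bee (depth 7)
owl: right child of kit (depth 5)
cow: left child of elk (depth 8)
bat: left child of bee (depth 7)
jay: right child of hog (depth 7)
cat: left child of cow (depth 9)
cod: right child of cat (depth 10)
doe: right child of cow (depth 9)
ant: left child of asp (depth 4)

Path to jay: rat → ram → pug → asp → kit → fox → hog → jay
Path to pug: rat → ram → pug
pug lies on both paths and is an ancestor of the other node.

pug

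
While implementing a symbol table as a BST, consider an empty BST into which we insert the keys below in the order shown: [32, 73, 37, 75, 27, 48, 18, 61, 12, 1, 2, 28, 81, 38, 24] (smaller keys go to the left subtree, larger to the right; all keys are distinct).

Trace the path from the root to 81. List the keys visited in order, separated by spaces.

32 73 75 81

32: root
73: right child of 32 (depth 1)
37: left child of 73 (depth 2)
75: right child of 73 (depth 2)
27: left child of 32 (depth 1)
48: right child of 37 (depth 3)
18: left child of 27 (depth 2)
61: right child of 48 (depth 4)
12: left child of 18 (depth 3)
1: left child of 12 (depth 4)
2: right child of 1 (depth 5)
28: right child of 27 (depth 2)
81: right child of 75 (depth 3)
38: left child of 48 (depth 4)
24: right child of 18 (depth 3)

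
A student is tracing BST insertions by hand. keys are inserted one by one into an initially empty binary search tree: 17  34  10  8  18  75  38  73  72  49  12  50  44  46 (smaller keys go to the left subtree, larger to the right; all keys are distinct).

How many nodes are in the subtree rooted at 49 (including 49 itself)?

4

17: root
34: right child of 17 (depth 1)
10: left child of 17 (depth 1)
8: left child of 10 (depth 2)
18: left child of 34 (depth 2)
75: right child of 34 (depth 2)
38: left child of 75 (depth 3)
73: right child of 38 (depth 4)
72: left child of 73 (depth 5)
49: left child of 72 (depth 6)
12: right child of 10 (depth 2)
50: right child of 49 (depth 7)
44: left child of 49 (depth 7)
46: right child of 44 (depth 8)

Subtree rooted at 49 contains: 49, 44, 46, 50 — 4 nodes.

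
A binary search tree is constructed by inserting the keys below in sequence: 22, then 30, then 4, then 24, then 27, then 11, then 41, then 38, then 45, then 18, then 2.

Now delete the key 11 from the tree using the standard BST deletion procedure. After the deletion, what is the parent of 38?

22: root
30: right child of 22 (depth 1)
4: left child of 22 (depth 1)
24: left child of 30 (depth 2)
27: right child of 24 (depth 3)
11: right child of 4 (depth 2)
41: right child of 30 (depth 2)
38: left child of 41 (depth 3)
45: right child of 41 (depth 3)
18: right child of 11 (depth 3)
2: left child of 4 (depth 2)

Delete 11 (at most one child — splice it out).
After deletion, 38's parent is 41.

41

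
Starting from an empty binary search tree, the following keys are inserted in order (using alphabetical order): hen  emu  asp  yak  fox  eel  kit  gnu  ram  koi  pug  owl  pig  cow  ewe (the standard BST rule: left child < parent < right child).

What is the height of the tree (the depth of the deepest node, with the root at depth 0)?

7

Insert hen: tree is empty, so hen becomes the root.
Insert emu: emu < hen → go left. Place as left child of hen.
Insert asp: asp < hen → go left; asp < emu → go left. Place as left child of emu.
Insert yak: yak > hen → go right. Place as right child of hen.
Insert fox: fox < hen → go left; fox > emu → go right. Place as right child of emu.
Insert eel: eel < hen → go left; eel < emu → go left; eel > asp → go right. Place as right child of asp.
Insert kit: kit > hen → go right; kit < yak → go left. Place as left child of yak.
Insert gnu: gnu < hen → go left; gnu > emu → go right; gnu > fox → go right. Place as right child of fox.
Insert ram: ram > hen → go right; ram < yak → go left; ram > kit → go right. Place as right child of kit.
Insert koi: koi > hen → go right; koi < yak → go left; koi > kit → go right; koi < ram → go left. Place as left child of ram.
Insert pug: pug > hen → go right; pug < yak → go left; pug > kit → go right; pug < ram → go left; pug > koi → go right. Place as right child of koi.
Insert owl: owl > hen → go right; owl < yak → go left; owl > kit → go right; owl < ram → go left; owl > koi → go right; owl < pug → go left. Place as left child of pug.
Insert pig: pig > hen → go right; pig < yak → go left; pig > kit → go right; pig < ram → go left; pig > koi → go right; pig < pug → go left; pig > owl → go right. Place as right child of owl.
Insert cow: cow < hen → go left; cow < emu → go left; cow > asp → go right; cow < eel → go left. Place as left child of eel.
Insert ewe: ewe < hen → go left; ewe > emu → go right; ewe < fox → go left. Place as left child of fox.

The deepest node is pig at depth 7.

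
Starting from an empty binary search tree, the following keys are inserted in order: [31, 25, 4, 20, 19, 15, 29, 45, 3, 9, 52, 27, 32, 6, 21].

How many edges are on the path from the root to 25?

1

31: root
25: left child of 31 (depth 1)
4: left child of 25 (depth 2)
20: right child of 4 (depth 3)
19: left child of 20 (depth 4)
15: left child of 19 (depth 5)
29: right child of 25 (depth 2)
45: right child of 31 (depth 1)
3: left child of 4 (depth 3)
9: left child of 15 (depth 6)
52: right child of 45 (depth 2)
27: left child of 29 (depth 3)
32: left child of 45 (depth 2)
6: left child of 9 (depth 7)
21: right child of 20 (depth 4)

Path to 25: 31 → 25, which is 1 edge.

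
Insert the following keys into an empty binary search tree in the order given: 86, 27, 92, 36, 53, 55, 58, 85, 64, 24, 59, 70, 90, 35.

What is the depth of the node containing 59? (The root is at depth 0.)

86: root
27: left child of 86 (depth 1)
92: right child of 86 (depth 1)
36: right child of 27 (depth 2)
53: right child of 36 (depth 3)
55: right child of 53 (depth 4)
58: right child of 55 (depth 5)
85: right child of 58 (depth 6)
64: left child of 85 (depth 7)
24: left child of 27 (depth 2)
59: left child of 64 (depth 8)
70: right child of 64 (depth 8)
90: left child of 92 (depth 2)
35: left child of 36 (depth 3)

Path to 59: 86 → 27 → 36 → 53 → 55 → 58 → 85 → 64 → 59, which is 8 edges.

8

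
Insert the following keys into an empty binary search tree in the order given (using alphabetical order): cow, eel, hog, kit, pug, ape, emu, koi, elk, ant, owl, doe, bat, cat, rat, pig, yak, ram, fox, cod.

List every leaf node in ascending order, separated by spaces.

ant cod doe elk fox pig ram yak

Insert cow: tree is empty, so cow becomes the root.
Insert eel: eel > cow → go right. Place as right child of cow.
Insert hog: hog > cow → go right; hog > eel → go right. Place as right child of eel.
Insert kit: kit > cow → go right; kit > eel → go right; kit > hog → go right. Place as right child of hog.
Insert pug: pug > cow → go right; pug > eel → go right; pug > hog → go right; pug > kit → go right. Place as right child of kit.
Insert ape: ape < cow → go left. Place as left child of cow.
Insert emu: emu > cow → go right; emu > eel → go right; emu < hog → go left. Place as left child of hog.
Insert koi: koi > cow → go right; koi > eel → go right; koi > hog → go right; koi > kit → go right; koi < pug → go left. Place as left child of pug.
Insert elk: elk > cow → go right; elk > eel → go right; elk < hog → go left; elk < emu → go left. Place as left child of emu.
Insert ant: ant < cow → go left; ant < ape → go left. Place as left child of ape.
Insert owl: owl > cow → go right; owl > eel → go right; owl > hog → go right; owl > kit → go right; owl < pug → go left; owl > koi → go right. Place as right child of koi.
Insert doe: doe > cow → go right; doe < eel → go left. Place as left child of eel.
Insert bat: bat < cow → go left; bat > ape → go right. Place as right child of ape.
Insert cat: cat < cow → go left; cat > ape → go right; cat > bat → go right. Place as right child of bat.
Insert rat: rat > cow → go right; rat > eel → go right; rat > hog → go right; rat > kit → go right; rat > pug → go right. Place as right child of pug.
Insert pig: pig > cow → go right; pig > eel → go right; pig > hog → go right; pig > kit → go right; pig < pug → go left; pig > koi → go right; pig > owl → go right. Place as right child of owl.
Insert yak: yak > cow → go right; yak > eel → go right; yak > hog → go right; yak > kit → go right; yak > pug → go right; yak > rat → go right. Place as right child of rat.
Insert ram: ram > cow → go right; ram > eel → go right; ram > hog → go right; ram > kit → go right; ram > pug → go right; ram < rat → go left. Place as left child of rat.
Insert fox: fox > cow → go right; fox > eel → go right; fox < hog → go left; fox > emu → go right. Place as right child of emu.
Insert cod: cod < cow → go left; cod > ape → go right; cod > bat → go right; cod > cat → go right. Place as right child of cat.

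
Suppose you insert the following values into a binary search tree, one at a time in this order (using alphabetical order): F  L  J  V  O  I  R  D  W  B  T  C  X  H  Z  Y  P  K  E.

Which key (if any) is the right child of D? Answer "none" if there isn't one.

E

Insert F: tree is empty, so F becomes the root.
Insert L: L > F → go right. Place as right child of F.
Insert J: J > F → go right; J < L → go left. Place as left child of L.
Insert V: V > F → go right; V > L → go right. Place as right child of L.
Insert O: O > F → go right; O > L → go right; O < V → go left. Place as left child of V.
Insert I: I > F → go right; I < L → go left; I < J → go left. Place as left child of J.
Insert R: R > F → go right; R > L → go right; R < V → go left; R > O → go right. Place as right child of O.
Insert D: D < F → go left. Place as left child of F.
Insert W: W > F → go right; W > L → go right; W > V → go right. Place as right child of V.
Insert B: B < F → go left; B < D → go left. Place as left child of D.
Insert T: T > F → go right; T > L → go right; T < V → go left; T > O → go right; T > R → go right. Place as right child of R.
Insert C: C < F → go left; C < D → go left; C > B → go right. Place as right child of B.
Insert X: X > F → go right; X > L → go right; X > V → go right; X > W → go right. Place as right child of W.
Insert H: H > F → go right; H < L → go left; H < J → go left; H < I → go left. Place as left child of I.
Insert Z: Z > F → go right; Z > L → go right; Z > V → go right; Z > W → go right; Z > X → go right. Place as right child of X.
Insert Y: Y > F → go right; Y > L → go right; Y > V → go right; Y > W → go right; Y > X → go right; Y < Z → go left. Place as left child of Z.
Insert P: P > F → go right; P > L → go right; P < V → go left; P > O → go right; P < R → go left. Place as left child of R.
Insert K: K > F → go right; K < L → go left; K > J → go right. Place as right child of J.
Insert E: E < F → go left; E > D → go right. Place as right child of D.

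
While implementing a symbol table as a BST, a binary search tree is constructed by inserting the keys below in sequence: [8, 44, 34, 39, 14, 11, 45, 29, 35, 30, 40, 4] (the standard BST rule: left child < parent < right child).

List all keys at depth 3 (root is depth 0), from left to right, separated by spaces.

14 39

Resulting structure (node: left, right):
  8: L=4, R=44
  44: L=34, R=45
  34: L=14, R=39
  39: L=35, R=40
  14: L=11, R=29
  11: L=–, R=–
  45: L=–, R=–
  29: L=–, R=30
  35: L=–, R=–
  30: L=–, R=–
  40: L=–, R=–
  4: L=–, R=–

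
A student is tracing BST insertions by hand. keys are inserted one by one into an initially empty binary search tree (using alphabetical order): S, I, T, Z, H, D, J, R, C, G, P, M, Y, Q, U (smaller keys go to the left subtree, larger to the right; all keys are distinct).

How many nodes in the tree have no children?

Insert S: tree is empty, so S becomes the root.
Insert I: I < S → go left. Place as left child of S.
Insert T: T > S → go right. Place as right child of S.
Insert Z: Z > S → go right; Z > T → go right. Place as right child of T.
Insert H: H < S → go left; H < I → go left. Place as left child of I.
Insert D: D < S → go left; D < I → go left; D < H → go left. Place as left child of H.
Insert J: J < S → go left; J > I → go right. Place as right child of I.
Insert R: R < S → go left; R > I → go right; R > J → go right. Place as right child of J.
Insert C: C < S → go left; C < I → go left; C < H → go left; C < D → go left. Place as left child of D.
Insert G: G < S → go left; G < I → go left; G < H → go left; G > D → go right. Place as right child of D.
Insert P: P < S → go left; P > I → go right; P > J → go right; P < R → go left. Place as left child of R.
Insert M: M < S → go left; M > I → go right; M > J → go right; M < R → go left; M < P → go left. Place as left child of P.
Insert Y: Y > S → go right; Y > T → go right; Y < Z → go left. Place as left child of Z.
Insert Q: Q < S → go left; Q > I → go right; Q > J → go right; Q < R → go left; Q > P → go right. Place as right child of P.
Insert U: U > S → go right; U > T → go right; U < Z → go left; U < Y → go left. Place as left child of Y.

Leaves: C, G, M, Q, U — 5 in total.

5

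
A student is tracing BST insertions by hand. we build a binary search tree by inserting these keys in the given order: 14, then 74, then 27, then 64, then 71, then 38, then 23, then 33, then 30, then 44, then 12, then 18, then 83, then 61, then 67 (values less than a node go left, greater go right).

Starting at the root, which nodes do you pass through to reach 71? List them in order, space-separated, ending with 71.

Resulting structure (node: left, right):
  14: L=12, R=74
  74: L=27, R=83
  27: L=23, R=64
  64: L=38, R=71
  71: L=67, R=–
  38: L=33, R=44
  23: L=18, R=–
  33: L=30, R=–
  30: L=–, R=–
  44: L=–, R=61
  12: L=–, R=–
  18: L=–, R=–
  83: L=–, R=–
  61: L=–, R=–
  67: L=–, R=–

14 74 27 64 71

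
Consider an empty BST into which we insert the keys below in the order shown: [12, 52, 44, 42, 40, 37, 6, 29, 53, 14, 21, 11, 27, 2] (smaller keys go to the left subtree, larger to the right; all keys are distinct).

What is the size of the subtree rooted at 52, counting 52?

Resulting structure (node: left, right):
  12: L=6, R=52
  52: L=44, R=53
  44: L=42, R=–
  42: L=40, R=–
  40: L=37, R=–
  37: L=29, R=–
  6: L=2, R=11
  29: L=14, R=–
  53: L=–, R=–
  14: L=–, R=21
  21: L=–, R=27
  11: L=–, R=–
  27: L=–, R=–
  2: L=–, R=–

Subtree rooted at 52 contains: 52, 44, 42, 40, 37, 29, 14, 21, 27, 53 — 10 nodes.

10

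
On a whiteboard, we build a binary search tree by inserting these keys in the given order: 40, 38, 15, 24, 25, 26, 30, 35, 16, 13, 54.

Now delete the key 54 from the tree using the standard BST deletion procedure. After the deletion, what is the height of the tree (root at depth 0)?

Insert 40: tree is empty, so 40 becomes the root.
Insert 38: 38 < 40 → go left. Place as left child of 40.
Insert 15: 15 < 40 → go left; 15 < 38 → go left. Place as left child of 38.
Insert 24: 24 < 40 → go left; 24 < 38 → go left; 24 > 15 → go right. Place as right child of 15.
Insert 25: 25 < 40 → go left; 25 < 38 → go left; 25 > 15 → go right; 25 > 24 → go right. Place as right child of 24.
Insert 26: 26 < 40 → go left; 26 < 38 → go left; 26 > 15 → go right; 26 > 24 → go right; 26 > 25 → go right. Place as right child of 25.
Insert 30: 30 < 40 → go left; 30 < 38 → go left; 30 > 15 → go right; 30 > 24 → go right; 30 > 25 → go right; 30 > 26 → go right. Place as right child of 26.
Insert 35: 35 < 40 → go left; 35 < 38 → go left; 35 > 15 → go right; 35 > 24 → go right; 35 > 25 → go right; 35 > 26 → go right; 35 > 30 → go right. Place as right child of 30.
Insert 16: 16 < 40 → go left; 16 < 38 → go left; 16 > 15 → go right; 16 < 24 → go left. Place as left child of 24.
Insert 13: 13 < 40 → go left; 13 < 38 → go left; 13 < 15 → go left. Place as left child of 15.
Insert 54: 54 > 40 → go right. Place as right child of 40.

Delete 54 (at most one child — splice it out).
After deletion, deepest node is 35 at depth 7.

7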